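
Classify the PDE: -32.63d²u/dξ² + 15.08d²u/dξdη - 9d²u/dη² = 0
A = -32.63, B = 15.08, C = -9. Discriminant B² - 4AC = -947.2736. Since -947.2736 < 0, elliptic.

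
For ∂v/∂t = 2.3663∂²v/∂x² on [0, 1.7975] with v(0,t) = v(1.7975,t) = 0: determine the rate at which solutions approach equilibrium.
Eigenvalues: λₙ = 2.3663n²π²/1.7975².
First three modes:
  n=1: λ₁ = 2.3663π²/1.7975² ≈ 7.228
  n=2: λ₂ = 9.4652π²/1.7975² ≈ 28.913 (4× faster decay)
  n=3: λ₃ = 21.2967π²/1.7975² ≈ 65.054 (9× faster decay)
As t → ∞, higher modes decay exponentially faster. The n=1 mode dominates: v ~ c₁ sin(πx/1.7975) e^{-λ₁t}.
Decay rate: λ₁ = 2.3663π²/1.7975² ≈ 7.228.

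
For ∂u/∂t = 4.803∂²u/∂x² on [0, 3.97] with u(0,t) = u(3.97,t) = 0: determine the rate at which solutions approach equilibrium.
Eigenvalues: λₙ = 4.803n²π²/3.97².
First three modes:
  n=1: λ₁ = 4.803π²/3.97² ≈ 3.008
  n=2: λ₂ = 19.212π²/3.97² ≈ 12.031 (4× faster decay)
  n=3: λ₃ = 43.227π²/3.97² ≈ 27.069 (9× faster decay)
As t → ∞, higher modes decay exponentially faster. The n=1 mode dominates: u ~ c₁ sin(πx/3.97) e^{-λ₁t}.
Decay rate: λ₁ = 4.803π²/3.97² ≈ 3.008.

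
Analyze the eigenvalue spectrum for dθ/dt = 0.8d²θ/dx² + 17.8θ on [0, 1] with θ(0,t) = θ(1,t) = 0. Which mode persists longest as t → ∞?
Eigenvalues: λₙ = 0.8n²π²/1² - 17.8.
First three modes:
  n=1: λ₁ = 0.8π² - 17.8 ≈ -9.904
  n=2: λ₂ = 3.2π² - 17.8 ≈ 13.783
  n=3: λ₃ = 7.2π² - 17.8 ≈ 53.261
Since 0.8π² ≈ 7.896 < 17.8, λ₁ < 0.
The n=1 mode grows fastest (−λₙ is largest for n=1) → dominates.
Asymptotic: θ ~ c₁ sin(πx/1) e^{9.904t} (exponential growth at rate −λ₁ ≈ 9.904).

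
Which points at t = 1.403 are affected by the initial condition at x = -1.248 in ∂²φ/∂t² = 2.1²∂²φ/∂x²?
Domain of influence: [-4.1943, 1.6983]. Data at x = -1.248 spreads outward at speed 2.1.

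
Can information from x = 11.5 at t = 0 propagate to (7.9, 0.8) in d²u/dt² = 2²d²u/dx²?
No. The domain of dependence is [6.3, 9.5], and 11.5 is outside this interval.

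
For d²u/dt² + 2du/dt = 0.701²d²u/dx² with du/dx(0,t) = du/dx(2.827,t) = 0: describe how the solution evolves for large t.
u → constant (steady state). Damping (γ=2) dissipates the nonconstant modes; with Neumann BCs the spatial average obeys M''+γM'=0 and tends to a finite limit.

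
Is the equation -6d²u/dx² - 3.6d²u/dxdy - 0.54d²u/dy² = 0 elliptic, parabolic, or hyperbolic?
Computing B² - 4AC with A = -6, B = -3.6, C = -0.54: discriminant = 0 (zero). Answer: parabolic.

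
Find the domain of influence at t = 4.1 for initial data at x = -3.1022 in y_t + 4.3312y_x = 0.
At x = 14.65572. The characteristic carries data from (-3.1022, 0) to (14.65572, 4.1).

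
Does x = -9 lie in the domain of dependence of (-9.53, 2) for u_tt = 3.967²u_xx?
Yes. The domain of dependence is [-17.464, -1.596], and -9 ∈ [-17.464, -1.596].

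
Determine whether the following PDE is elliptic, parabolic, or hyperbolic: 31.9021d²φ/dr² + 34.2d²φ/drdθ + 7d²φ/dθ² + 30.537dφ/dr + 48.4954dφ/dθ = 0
Coefficients: A = 31.9021, B = 34.2, C = 7. B² - 4AC = 276.3812, which is positive, so the equation is hyperbolic.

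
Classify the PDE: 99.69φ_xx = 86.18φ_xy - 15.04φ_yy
Rewriting in standard form: 99.69φ_xx - 86.18φ_xy + 15.04φ_yy = 0. A = 99.69, B = -86.18, C = 15.04. Discriminant B² - 4AC = 1429.642. Since 1429.642 > 0, hyperbolic.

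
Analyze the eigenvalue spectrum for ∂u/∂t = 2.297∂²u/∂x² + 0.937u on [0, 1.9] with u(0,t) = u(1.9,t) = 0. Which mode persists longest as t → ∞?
Eigenvalues: λₙ = 2.297n²π²/1.9² - 0.937.
First three modes:
  n=1: λ₁ = 2.297π²/1.9² - 0.937 ≈ 5.343
  n=2: λ₂ = 9.188π²/1.9² - 0.937 ≈ 24.183
  n=3: λ₃ = 20.673π²/1.9² - 0.937 ≈ 55.582
Since 2.297π²/1.9² ≈ 6.28 > 0.937, all λₙ > 0.
The n=1 mode decays slowest → dominates as t → ∞.
Asymptotic: u ~ c₁ sin(πx/1.9) e^{-λ₁t} with decay rate λ₁ ≈ 5.343.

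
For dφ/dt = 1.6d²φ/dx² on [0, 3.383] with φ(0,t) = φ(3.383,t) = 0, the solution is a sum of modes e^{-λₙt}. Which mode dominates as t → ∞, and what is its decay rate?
Eigenvalues: λₙ = 1.6n²π²/3.383².
First three modes:
  n=1: λ₁ = 1.6π²/3.383² ≈ 1.38
  n=2: λ₂ = 6.4π²/3.383² ≈ 5.519 (4× faster decay)
  n=3: λ₃ = 14.4π²/3.383² ≈ 12.418 (9× faster decay)
As t → ∞, higher modes decay exponentially faster. The n=1 mode dominates: φ ~ c₁ sin(πx/3.383) e^{-λ₁t}.
Decay rate: λ₁ = 1.6π²/3.383² ≈ 1.38.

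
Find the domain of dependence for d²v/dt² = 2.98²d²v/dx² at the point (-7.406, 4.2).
Domain of dependence: [-19.922, 5.11]. Signals travel at speed 2.98, so data within |x - -7.406| ≤ 2.98·4.2 = 12.516 can reach the point.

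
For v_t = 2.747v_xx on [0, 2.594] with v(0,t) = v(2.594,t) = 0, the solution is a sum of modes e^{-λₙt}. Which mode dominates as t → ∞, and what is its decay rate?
Eigenvalues: λₙ = 2.747n²π²/2.594².
First three modes:
  n=1: λ₁ = 2.747π²/2.594² ≈ 4.029
  n=2: λ₂ = 10.988π²/2.594² ≈ 16.117 (4× faster decay)
  n=3: λ₃ = 24.723π²/2.594² ≈ 36.263 (9× faster decay)
As t → ∞, higher modes decay exponentially faster. The n=1 mode dominates: v ~ c₁ sin(πx/2.594) e^{-λ₁t}.
Decay rate: λ₁ = 2.747π²/2.594² ≈ 4.029.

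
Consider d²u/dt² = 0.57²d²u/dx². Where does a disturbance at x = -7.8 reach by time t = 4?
Domain of influence: [-10.08, -5.52]. Data at x = -7.8 spreads outward at speed 0.57.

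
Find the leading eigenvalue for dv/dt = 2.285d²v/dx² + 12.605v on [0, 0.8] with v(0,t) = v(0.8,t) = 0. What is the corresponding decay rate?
Eigenvalues: λₙ = 2.285n²π²/0.8² - 12.605.
First three modes:
  n=1: λ₁ = 2.285π²/0.8² - 12.605 ≈ 22.633
  n=2: λ₂ = 9.14π²/0.8² - 12.605 ≈ 128.345
  n=3: λ₃ = 20.565π²/0.8² - 12.605 ≈ 304.533
Since 2.285π²/0.8² ≈ 35.238 > 12.605, all λₙ > 0.
The n=1 mode decays slowest → dominates as t → ∞.
Asymptotic: v ~ c₁ sin(πx/0.8) e^{-λ₁t} with decay rate λ₁ ≈ 22.633.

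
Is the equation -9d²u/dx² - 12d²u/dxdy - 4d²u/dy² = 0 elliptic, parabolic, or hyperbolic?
Computing B² - 4AC with A = -9, B = -12, C = -4: discriminant = 0 (zero). Answer: parabolic.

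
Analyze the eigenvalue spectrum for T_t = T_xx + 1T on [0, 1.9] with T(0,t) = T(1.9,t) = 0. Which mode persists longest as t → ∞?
Eigenvalues: λₙ = n²π²/1.9² - 1.
First three modes:
  n=1: λ₁ = π²/1.9² - 1 ≈ 1.734
  n=2: λ₂ = 4π²/1.9² - 1 ≈ 9.936
  n=3: λ₃ = 9π²/1.9² - 1 ≈ 23.606
Since π²/1.9² ≈ 2.734 > 1, all λₙ > 0.
The n=1 mode decays slowest → dominates as t → ∞.
Asymptotic: T ~ c₁ sin(πx/1.9) e^{-λ₁t} with decay rate λ₁ ≈ 1.734.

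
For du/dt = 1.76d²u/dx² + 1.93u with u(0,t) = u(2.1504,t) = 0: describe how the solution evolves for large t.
u → 0. Diffusion dominates reaction (r=1.93 < κπ²/L²≈3.76); solution decays.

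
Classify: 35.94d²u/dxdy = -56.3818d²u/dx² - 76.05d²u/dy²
Rewriting in standard form: 56.3818d²u/dx² + 35.94d²u/dxdy + 76.05d²u/dy² = 0. Elliptic (discriminant = -15859.65996).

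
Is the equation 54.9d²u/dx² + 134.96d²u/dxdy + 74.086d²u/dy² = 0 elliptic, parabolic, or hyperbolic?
Computing B² - 4AC with A = 54.9, B = 134.96, C = 74.086: discriminant = 1944.916 (positive). Answer: hyperbolic.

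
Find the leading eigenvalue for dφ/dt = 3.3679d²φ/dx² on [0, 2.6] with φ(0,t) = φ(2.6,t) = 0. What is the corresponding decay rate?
Eigenvalues: λₙ = 3.3679n²π²/2.6².
First three modes:
  n=1: λ₁ = 3.3679π²/2.6² ≈ 4.917
  n=2: λ₂ = 13.4716π²/2.6² ≈ 19.669 (4× faster decay)
  n=3: λ₃ = 30.3111π²/2.6² ≈ 44.254 (9× faster decay)
As t → ∞, higher modes decay exponentially faster. The n=1 mode dominates: φ ~ c₁ sin(πx/2.6) e^{-λ₁t}.
Decay rate: λ₁ = 3.3679π²/2.6² ≈ 4.917.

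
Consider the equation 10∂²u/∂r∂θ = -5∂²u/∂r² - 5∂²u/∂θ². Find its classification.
Rewriting in standard form: 5∂²u/∂r² + 10∂²u/∂r∂θ + 5∂²u/∂θ² = 0. Parabolic. (A = 5, B = 10, C = 5 gives B² - 4AC = 0.)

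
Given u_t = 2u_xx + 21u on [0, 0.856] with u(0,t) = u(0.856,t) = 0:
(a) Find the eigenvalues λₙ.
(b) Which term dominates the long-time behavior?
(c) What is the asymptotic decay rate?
Eigenvalues: λₙ = 2n²π²/0.856² - 21.
First three modes:
  n=1: λ₁ = 2π²/0.856² - 21 ≈ 5.939
  n=2: λ₂ = 8π²/0.856² - 21 ≈ 86.756
  n=3: λ₃ = 18π²/0.856² - 21 ≈ 221.451
Since 2π²/0.856² ≈ 26.939 > 21, all λₙ > 0.
The n=1 mode decays slowest → dominates as t → ∞.
Asymptotic: u ~ c₁ sin(πx/0.856) e^{-λ₁t} with decay rate λ₁ ≈ 5.939.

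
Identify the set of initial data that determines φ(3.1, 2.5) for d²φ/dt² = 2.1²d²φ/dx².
Domain of dependence: [-2.15, 8.35]. Signals travel at speed 2.1, so data within |x - 3.1| ≤ 2.1·2.5 = 5.25 can reach the point.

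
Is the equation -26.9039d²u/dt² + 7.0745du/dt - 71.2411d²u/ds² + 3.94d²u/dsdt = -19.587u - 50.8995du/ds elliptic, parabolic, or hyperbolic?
Rewriting in standard form: -71.2411d²u/ds² + 3.94d²u/dsdt - 26.9039d²u/dt² + 50.8995du/ds + 7.0745du/dt + 19.587u = 0. Computing B² - 4AC with A = -71.2411, B = 3.94, C = -26.9039: discriminant = -7651.13012116 (negative). Answer: elliptic.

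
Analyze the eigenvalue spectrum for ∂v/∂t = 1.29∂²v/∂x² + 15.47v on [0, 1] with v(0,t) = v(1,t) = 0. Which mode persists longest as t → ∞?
Eigenvalues: λₙ = 1.29n²π²/1² - 15.47.
First three modes:
  n=1: λ₁ = 1.29π² - 15.47 ≈ -2.738
  n=2: λ₂ = 5.16π² - 15.47 ≈ 35.457
  n=3: λ₃ = 11.61π² - 15.47 ≈ 99.116
Since 1.29π² ≈ 12.732 < 15.47, λ₁ < 0.
The n=1 mode grows fastest (−λₙ is largest for n=1) → dominates.
Asymptotic: v ~ c₁ sin(πx/1) e^{2.738t} (exponential growth at rate −λ₁ ≈ 2.738).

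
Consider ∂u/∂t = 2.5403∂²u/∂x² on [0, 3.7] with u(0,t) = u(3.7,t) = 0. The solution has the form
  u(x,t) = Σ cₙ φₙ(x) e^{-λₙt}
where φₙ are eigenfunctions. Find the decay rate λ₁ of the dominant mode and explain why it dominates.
Eigenvalues: λₙ = 2.5403n²π²/3.7².
First three modes:
  n=1: λ₁ = 2.5403π²/3.7² ≈ 1.831
  n=2: λ₂ = 10.1612π²/3.7² ≈ 7.326 (4× faster decay)
  n=3: λ₃ = 22.8627π²/3.7² ≈ 16.483 (9× faster decay)
As t → ∞, higher modes decay exponentially faster. The n=1 mode dominates: u ~ c₁ sin(πx/3.7) e^{-λ₁t}.
Decay rate: λ₁ = 2.5403π²/3.7² ≈ 1.831.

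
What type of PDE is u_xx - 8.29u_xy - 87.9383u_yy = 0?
With A = 1, B = -8.29, C = -87.9383, the discriminant is 420.4773. This is a hyperbolic PDE.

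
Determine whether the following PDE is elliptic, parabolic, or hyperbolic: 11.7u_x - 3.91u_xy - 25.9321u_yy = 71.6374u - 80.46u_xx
Rewriting in standard form: 80.46u_xx - 3.91u_xy - 25.9321u_yy + 11.7u_x - 71.6374u = 0. Coefficients: A = 80.46, B = -3.91, C = -25.9321. B² - 4AC = 8361.275164, which is positive, so the equation is hyperbolic.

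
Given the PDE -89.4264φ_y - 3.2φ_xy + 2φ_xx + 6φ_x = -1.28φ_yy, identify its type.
Rewriting in standard form: 2φ_xx - 3.2φ_xy + 1.28φ_yy + 6φ_x - 89.4264φ_y = 0. The second-order coefficients are A = 2, B = -3.2, C = 1.28. Since B² - 4AC = 0 = 0, this is a parabolic PDE.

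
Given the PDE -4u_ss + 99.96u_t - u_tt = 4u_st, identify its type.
Rewriting in standard form: -4u_ss - 4u_st - u_tt + 99.96u_t = 0. The second-order coefficients are A = -4, B = -4, C = -1. Since B² - 4AC = 0 = 0, this is a parabolic PDE.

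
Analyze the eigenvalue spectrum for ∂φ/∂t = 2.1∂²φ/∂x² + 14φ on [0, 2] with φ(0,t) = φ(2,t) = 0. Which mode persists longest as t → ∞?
Eigenvalues: λₙ = 2.1n²π²/2² - 14.
First three modes:
  n=1: λ₁ = 2.1π²/2² - 14 ≈ -8.818
  n=2: λ₂ = 8.4π²/2² - 14 ≈ 6.726
  n=3: λ₃ = 18.9π²/2² - 14 ≈ 32.634
Since 2.1π²/2² ≈ 5.182 < 14, λ₁ < 0.
The n=1 mode grows fastest (−λₙ is largest for n=1) → dominates.
Asymptotic: φ ~ c₁ sin(πx/2) e^{8.818t} (exponential growth at rate −λ₁ ≈ 8.818).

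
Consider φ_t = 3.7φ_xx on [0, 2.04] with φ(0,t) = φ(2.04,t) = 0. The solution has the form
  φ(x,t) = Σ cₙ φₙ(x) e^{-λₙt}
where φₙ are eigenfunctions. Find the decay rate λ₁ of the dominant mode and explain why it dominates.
Eigenvalues: λₙ = 3.7n²π²/2.04².
First three modes:
  n=1: λ₁ = 3.7π²/2.04² ≈ 8.775
  n=2: λ₂ = 14.8π²/2.04² ≈ 35.1 (4× faster decay)
  n=3: λ₃ = 33.3π²/2.04² ≈ 78.974 (9× faster decay)
As t → ∞, higher modes decay exponentially faster. The n=1 mode dominates: φ ~ c₁ sin(πx/2.04) e^{-λ₁t}.
Decay rate: λ₁ = 3.7π²/2.04² ≈ 8.775.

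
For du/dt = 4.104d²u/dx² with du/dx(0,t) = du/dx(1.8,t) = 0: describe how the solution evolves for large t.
u → constant (steady state). Heat is conserved (no flux at boundaries); solution approaches the spatial average.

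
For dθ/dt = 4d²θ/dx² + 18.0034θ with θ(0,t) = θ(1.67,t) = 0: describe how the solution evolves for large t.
θ grows unboundedly. Reaction dominates diffusion (r=18.0034 > κπ²/L²≈14.16); solution grows exponentially.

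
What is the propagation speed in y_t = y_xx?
Infinite. The heat equation is parabolic, not hyperbolic, so disturbances propagate instantly.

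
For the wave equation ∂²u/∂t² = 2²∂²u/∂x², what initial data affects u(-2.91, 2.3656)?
Domain of dependence: [-7.6412, 1.8212]. Signals travel at speed 2, so data within |x - -2.91| ≤ 2·2.3656 = 4.7312 can reach the point.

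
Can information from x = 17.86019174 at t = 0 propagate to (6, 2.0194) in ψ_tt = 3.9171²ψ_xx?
No. The domain of dependence is [-1.91019174, 13.91019174], and 17.86019174 is outside this interval.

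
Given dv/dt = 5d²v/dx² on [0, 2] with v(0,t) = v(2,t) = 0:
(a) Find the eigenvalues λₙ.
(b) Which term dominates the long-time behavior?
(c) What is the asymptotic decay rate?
Eigenvalues: λₙ = 5n²π²/2².
First three modes:
  n=1: λ₁ = 5π²/2² ≈ 12.337
  n=2: λ₂ = 20π²/2² ≈ 49.348 (4× faster decay)
  n=3: λ₃ = 45π²/2² ≈ 111.033 (9× faster decay)
As t → ∞, higher modes decay exponentially faster. The n=1 mode dominates: v ~ c₁ sin(πx/2) e^{-λ₁t}.
Decay rate: λ₁ = 5π²/2² ≈ 12.337.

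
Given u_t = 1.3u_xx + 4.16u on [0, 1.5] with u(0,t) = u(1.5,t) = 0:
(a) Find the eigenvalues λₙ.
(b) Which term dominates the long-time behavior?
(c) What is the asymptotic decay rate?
Eigenvalues: λₙ = 1.3n²π²/1.5² - 4.16.
First three modes:
  n=1: λ₁ = 1.3π²/1.5² - 4.16 ≈ 1.542
  n=2: λ₂ = 5.2π²/1.5² - 4.16 ≈ 18.65
  n=3: λ₃ = 11.7π²/1.5² - 4.16 ≈ 47.162
Since 1.3π²/1.5² ≈ 5.702 > 4.16, all λₙ > 0.
The n=1 mode decays slowest → dominates as t → ∞.
Asymptotic: u ~ c₁ sin(πx/1.5) e^{-λ₁t} with decay rate λ₁ ≈ 1.542.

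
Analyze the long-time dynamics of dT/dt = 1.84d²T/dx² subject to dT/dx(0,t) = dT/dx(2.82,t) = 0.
Long-time behavior: T → constant (steady state). Heat is conserved (no flux at boundaries); solution approaches the spatial average.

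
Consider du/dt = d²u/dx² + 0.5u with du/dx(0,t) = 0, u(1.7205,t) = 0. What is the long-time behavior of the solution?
As t → ∞, u → 0. Diffusion dominates reaction (r=0.5 < κπ²/(4L²)≈0.83); solution decays.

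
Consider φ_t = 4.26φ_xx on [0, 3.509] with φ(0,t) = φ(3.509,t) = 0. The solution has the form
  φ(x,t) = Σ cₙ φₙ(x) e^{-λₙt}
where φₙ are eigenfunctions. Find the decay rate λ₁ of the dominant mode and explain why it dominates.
Eigenvalues: λₙ = 4.26n²π²/3.509².
First three modes:
  n=1: λ₁ = 4.26π²/3.509² ≈ 3.415
  n=2: λ₂ = 17.04π²/3.509² ≈ 13.658 (4× faster decay)
  n=3: λ₃ = 38.34π²/3.509² ≈ 30.732 (9× faster decay)
As t → ∞, higher modes decay exponentially faster. The n=1 mode dominates: φ ~ c₁ sin(πx/3.509) e^{-λ₁t}.
Decay rate: λ₁ = 4.26π²/3.509² ≈ 3.415.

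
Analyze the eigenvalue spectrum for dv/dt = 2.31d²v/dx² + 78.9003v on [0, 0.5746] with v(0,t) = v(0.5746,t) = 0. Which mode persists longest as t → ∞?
Eigenvalues: λₙ = 2.31n²π²/0.5746² - 78.9003.
First three modes:
  n=1: λ₁ = 2.31π²/0.5746² - 78.9003 ≈ -9.848
  n=2: λ₂ = 9.24π²/0.5746² - 78.9003 ≈ 197.31
  n=3: λ₃ = 20.79π²/0.5746² - 78.9003 ≈ 542.574
Since 2.31π²/0.5746² ≈ 69.053 < 78.9003, λ₁ < 0.
The n=1 mode grows fastest (−λₙ is largest for n=1) → dominates.
Asymptotic: v ~ c₁ sin(πx/0.5746) e^{9.848t} (exponential growth at rate −λ₁ ≈ 9.848).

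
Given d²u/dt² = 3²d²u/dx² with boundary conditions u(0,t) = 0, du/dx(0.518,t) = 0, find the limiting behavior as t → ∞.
u oscillates (no decay). Energy is conserved; the solution oscillates indefinitely as standing waves.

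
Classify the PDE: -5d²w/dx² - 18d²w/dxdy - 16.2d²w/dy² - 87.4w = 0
A = -5, B = -18, C = -16.2. Discriminant B² - 4AC = 0. Since 0 = 0, parabolic.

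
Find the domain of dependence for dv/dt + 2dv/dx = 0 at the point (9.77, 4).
A single point: x = 1.77. The characteristic through (9.77, 4) is x - 2t = const, so x = 9.77 - 2·4 = 1.77.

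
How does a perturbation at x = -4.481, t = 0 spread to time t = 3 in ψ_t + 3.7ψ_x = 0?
At x = 6.619. The characteristic carries data from (-4.481, 0) to (6.619, 3).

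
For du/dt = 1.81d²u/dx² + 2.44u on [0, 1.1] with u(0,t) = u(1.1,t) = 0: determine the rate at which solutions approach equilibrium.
Eigenvalues: λₙ = 1.81n²π²/1.1² - 2.44.
First three modes:
  n=1: λ₁ = 1.81π²/1.1² - 2.44 ≈ 12.324
  n=2: λ₂ = 7.24π²/1.1² - 2.44 ≈ 56.614
  n=3: λ₃ = 16.29π²/1.1² - 2.44 ≈ 130.433
Since 1.81π²/1.1² ≈ 14.764 > 2.44, all λₙ > 0.
The n=1 mode decays slowest → dominates as t → ∞.
Asymptotic: u ~ c₁ sin(πx/1.1) e^{-λ₁t} with decay rate λ₁ ≈ 12.324.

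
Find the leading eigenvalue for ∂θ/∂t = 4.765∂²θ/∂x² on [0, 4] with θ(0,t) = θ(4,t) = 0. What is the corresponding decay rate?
Eigenvalues: λₙ = 4.765n²π²/4².
First three modes:
  n=1: λ₁ = 4.765π²/4² ≈ 2.939
  n=2: λ₂ = 19.06π²/4² ≈ 11.757 (4× faster decay)
  n=3: λ₃ = 42.885π²/4² ≈ 26.454 (9× faster decay)
As t → ∞, higher modes decay exponentially faster. The n=1 mode dominates: θ ~ c₁ sin(πx/4) e^{-λ₁t}.
Decay rate: λ₁ = 4.765π²/4² ≈ 2.939.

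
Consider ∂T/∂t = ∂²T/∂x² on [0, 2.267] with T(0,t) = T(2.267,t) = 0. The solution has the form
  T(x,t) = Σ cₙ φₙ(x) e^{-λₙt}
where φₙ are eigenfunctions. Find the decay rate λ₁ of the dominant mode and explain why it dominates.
Eigenvalues: λₙ = n²π²/2.267².
First three modes:
  n=1: λ₁ = π²/2.267² ≈ 1.92
  n=2: λ₂ = 4π²/2.267² ≈ 7.682 (4× faster decay)
  n=3: λ₃ = 9π²/2.267² ≈ 17.284 (9× faster decay)
As t → ∞, higher modes decay exponentially faster. The n=1 mode dominates: T ~ c₁ sin(πx/2.267) e^{-λ₁t}.
Decay rate: λ₁ = π²/2.267² ≈ 1.92.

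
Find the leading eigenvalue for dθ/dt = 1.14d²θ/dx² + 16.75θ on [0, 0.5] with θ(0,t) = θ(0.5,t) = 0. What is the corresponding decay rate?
Eigenvalues: λₙ = 1.14n²π²/0.5² - 16.75.
First three modes:
  n=1: λ₁ = 1.14π²/0.5² - 16.75 ≈ 28.255
  n=2: λ₂ = 4.56π²/0.5² - 16.75 ≈ 163.272
  n=3: λ₃ = 10.26π²/0.5² - 16.75 ≈ 388.299
Since 1.14π²/0.5² ≈ 45.005 > 16.75, all λₙ > 0.
The n=1 mode decays slowest → dominates as t → ∞.
Asymptotic: θ ~ c₁ sin(πx/0.5) e^{-λ₁t} with decay rate λ₁ ≈ 28.255.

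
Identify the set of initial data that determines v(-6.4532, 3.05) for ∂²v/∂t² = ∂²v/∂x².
Domain of dependence: [-9.5032, -3.4032]. Signals travel at speed 1, so data within |x - -6.4532| ≤ 1·3.05 = 3.05 can reach the point.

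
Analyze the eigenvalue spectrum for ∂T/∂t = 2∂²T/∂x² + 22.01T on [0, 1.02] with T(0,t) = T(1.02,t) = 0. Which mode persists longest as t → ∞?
Eigenvalues: λₙ = 2n²π²/1.02² - 22.01.
First three modes:
  n=1: λ₁ = 2π²/1.02² - 22.01 ≈ -3.037
  n=2: λ₂ = 8π²/1.02² - 22.01 ≈ 53.881
  n=3: λ₃ = 18π²/1.02² - 22.01 ≈ 148.744
Since 2π²/1.02² ≈ 18.973 < 22.01, λ₁ < 0.
The n=1 mode grows fastest (−λₙ is largest for n=1) → dominates.
Asymptotic: T ~ c₁ sin(πx/1.02) e^{3.037t} (exponential growth at rate −λ₁ ≈ 3.037).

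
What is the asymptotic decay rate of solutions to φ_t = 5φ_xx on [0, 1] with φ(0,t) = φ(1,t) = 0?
Eigenvalues: λₙ = 5n²π².
First three modes:
  n=1: λ₁ = 5π² ≈ 49.348
  n=2: λ₂ = 20π² ≈ 197.392 (4× faster decay)
  n=3: λ₃ = 45π² ≈ 444.132 (9× faster decay)
As t → ∞, higher modes decay exponentially faster. The n=1 mode dominates: φ ~ c₁ sin(πx) e^{-λ₁t}.
Decay rate: λ₁ = 5π² ≈ 49.348.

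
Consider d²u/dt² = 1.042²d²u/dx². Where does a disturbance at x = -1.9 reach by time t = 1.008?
Domain of influence: [-2.950336, -0.849664]. Data at x = -1.9 spreads outward at speed 1.042.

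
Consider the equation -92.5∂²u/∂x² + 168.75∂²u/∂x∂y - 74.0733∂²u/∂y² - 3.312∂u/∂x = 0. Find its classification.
Hyperbolic. (A = -92.5, B = 168.75, C = -74.0733 gives B² - 4AC = 1069.4415.)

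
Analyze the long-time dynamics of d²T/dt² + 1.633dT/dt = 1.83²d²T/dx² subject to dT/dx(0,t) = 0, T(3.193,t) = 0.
Long-time behavior: T → 0. Damping (γ=1.633) dissipates energy; oscillations decay exponentially.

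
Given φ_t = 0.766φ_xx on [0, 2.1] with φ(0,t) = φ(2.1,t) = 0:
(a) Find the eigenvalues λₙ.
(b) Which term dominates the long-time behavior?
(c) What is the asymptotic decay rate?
Eigenvalues: λₙ = 0.766n²π²/2.1².
First three modes:
  n=1: λ₁ = 0.766π²/2.1² ≈ 1.714
  n=2: λ₂ = 3.064π²/2.1² ≈ 6.857 (4× faster decay)
  n=3: λ₃ = 6.894π²/2.1² ≈ 15.429 (9× faster decay)
As t → ∞, higher modes decay exponentially faster. The n=1 mode dominates: φ ~ c₁ sin(πx/2.1) e^{-λ₁t}.
Decay rate: λ₁ = 0.766π²/2.1² ≈ 1.714.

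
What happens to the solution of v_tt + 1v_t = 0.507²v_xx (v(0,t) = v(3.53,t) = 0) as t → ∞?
v → 0. Damping (γ=1) dissipates energy; oscillations decay exponentially.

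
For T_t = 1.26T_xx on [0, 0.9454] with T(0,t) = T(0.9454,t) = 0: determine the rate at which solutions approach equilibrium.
Eigenvalues: λₙ = 1.26n²π²/0.9454².
First three modes:
  n=1: λ₁ = 1.26π²/0.9454² ≈ 13.914
  n=2: λ₂ = 5.04π²/0.9454² ≈ 55.654 (4× faster decay)
  n=3: λ₃ = 11.34π²/0.9454² ≈ 125.222 (9× faster decay)
As t → ∞, higher modes decay exponentially faster. The n=1 mode dominates: T ~ c₁ sin(πx/0.9454) e^{-λ₁t}.
Decay rate: λ₁ = 1.26π²/0.9454² ≈ 13.914.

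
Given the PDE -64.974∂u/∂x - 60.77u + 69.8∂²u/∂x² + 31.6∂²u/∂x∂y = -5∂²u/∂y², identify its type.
Rewriting in standard form: 69.8∂²u/∂x² + 31.6∂²u/∂x∂y + 5∂²u/∂y² - 64.974∂u/∂x - 60.77u = 0. The second-order coefficients are A = 69.8, B = 31.6, C = 5. Since B² - 4AC = -397.44 < 0, this is an elliptic PDE.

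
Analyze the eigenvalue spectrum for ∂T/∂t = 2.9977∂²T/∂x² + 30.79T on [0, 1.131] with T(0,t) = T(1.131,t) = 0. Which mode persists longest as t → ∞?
Eigenvalues: λₙ = 2.9977n²π²/1.131² - 30.79.
First three modes:
  n=1: λ₁ = 2.9977π²/1.131² - 30.79 ≈ -7.661
  n=2: λ₂ = 11.9908π²/1.131² - 30.79 ≈ 61.727
  n=3: λ₃ = 26.9793π²/1.131² - 30.79 ≈ 177.374
Since 2.9977π²/1.131² ≈ 23.129 < 30.79, λ₁ < 0.
The n=1 mode grows fastest (−λₙ is largest for n=1) → dominates.
Asymptotic: T ~ c₁ sin(πx/1.131) e^{7.661t} (exponential growth at rate −λ₁ ≈ 7.661).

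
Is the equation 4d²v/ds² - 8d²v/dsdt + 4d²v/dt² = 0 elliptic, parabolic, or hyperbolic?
Computing B² - 4AC with A = 4, B = -8, C = 4: discriminant = 0 (zero). Answer: parabolic.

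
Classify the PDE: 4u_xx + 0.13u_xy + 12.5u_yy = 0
A = 4, B = 0.13, C = 12.5. Discriminant B² - 4AC = -199.9831. Since -199.9831 < 0, elliptic.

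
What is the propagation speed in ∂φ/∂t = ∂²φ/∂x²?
Infinite. The heat equation is parabolic, not hyperbolic, so disturbances propagate instantly.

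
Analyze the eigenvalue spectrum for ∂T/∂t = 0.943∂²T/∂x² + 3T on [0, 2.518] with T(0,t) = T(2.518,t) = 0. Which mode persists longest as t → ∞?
Eigenvalues: λₙ = 0.943n²π²/2.518² - 3.
First three modes:
  n=1: λ₁ = 0.943π²/2.518² - 3 ≈ -1.532
  n=2: λ₂ = 3.772π²/2.518² - 3 ≈ 2.872
  n=3: λ₃ = 8.487π²/2.518² - 3 ≈ 10.211
Since 0.943π²/2.518² ≈ 1.468 < 3, λ₁ < 0.
The n=1 mode grows fastest (−λₙ is largest for n=1) → dominates.
Asymptotic: T ~ c₁ sin(πx/2.518) e^{1.532t} (exponential growth at rate −λ₁ ≈ 1.532).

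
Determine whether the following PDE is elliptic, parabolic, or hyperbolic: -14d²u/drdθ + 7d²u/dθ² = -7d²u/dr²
Rewriting in standard form: 7d²u/dr² - 14d²u/drdθ + 7d²u/dθ² = 0. Coefficients: A = 7, B = -14, C = 7. B² - 4AC = 0, which is zero, so the equation is parabolic.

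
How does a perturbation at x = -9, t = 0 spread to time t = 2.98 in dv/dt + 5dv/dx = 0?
At x = 5.9. The characteristic carries data from (-9, 0) to (5.9, 2.98).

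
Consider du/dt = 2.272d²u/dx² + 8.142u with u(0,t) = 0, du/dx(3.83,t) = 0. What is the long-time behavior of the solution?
As t → ∞, u grows unboundedly. Reaction dominates diffusion (r=8.142 > κπ²/(4L²)≈0.38); solution grows exponentially.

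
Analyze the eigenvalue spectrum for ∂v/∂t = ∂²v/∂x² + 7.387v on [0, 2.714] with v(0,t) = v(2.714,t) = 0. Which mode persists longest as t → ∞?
Eigenvalues: λₙ = n²π²/2.714² - 7.387.
First three modes:
  n=1: λ₁ = π²/2.714² - 7.387 ≈ -6.047
  n=2: λ₂ = 4π²/2.714² - 7.387 ≈ -2.027
  n=3: λ₃ = 9π²/2.714² - 7.387 ≈ 4.672
Since π²/2.714² ≈ 1.34 < 7.387, λ₁ < 0.
The n=1 mode grows fastest (−λₙ is largest for n=1) → dominates.
Asymptotic: v ~ c₁ sin(πx/2.714) e^{6.047t} (exponential growth at rate −λ₁ ≈ 6.047).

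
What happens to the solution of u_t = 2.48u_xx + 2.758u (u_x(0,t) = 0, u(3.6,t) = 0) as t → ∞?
u grows unboundedly. Reaction dominates diffusion (r=2.758 > κπ²/(4L²)≈0.47); solution grows exponentially.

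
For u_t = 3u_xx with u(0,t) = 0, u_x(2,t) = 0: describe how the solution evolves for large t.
u → 0. Heat escapes through the Dirichlet boundary.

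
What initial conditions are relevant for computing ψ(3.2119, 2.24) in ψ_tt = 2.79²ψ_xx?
Domain of dependence: [-3.0377, 9.4615]. Signals travel at speed 2.79, so data within |x - 3.2119| ≤ 2.79·2.24 = 6.2496 can reach the point.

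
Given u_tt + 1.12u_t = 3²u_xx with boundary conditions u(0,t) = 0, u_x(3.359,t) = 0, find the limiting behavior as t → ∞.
u → 0. Damping (γ=1.12) dissipates energy; oscillations decay exponentially.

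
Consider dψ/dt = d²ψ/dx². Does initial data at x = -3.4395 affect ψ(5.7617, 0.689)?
Yes, for any finite x. The heat equation has infinite propagation speed, so all initial data affects all points at any t > 0.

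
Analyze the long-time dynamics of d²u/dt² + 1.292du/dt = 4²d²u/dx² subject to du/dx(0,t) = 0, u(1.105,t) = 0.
Long-time behavior: u → 0. Damping (γ=1.292) dissipates energy; oscillations decay exponentially.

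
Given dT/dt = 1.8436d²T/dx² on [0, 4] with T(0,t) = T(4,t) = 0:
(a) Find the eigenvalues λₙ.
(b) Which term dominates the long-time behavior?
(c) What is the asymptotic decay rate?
Eigenvalues: λₙ = 1.8436n²π²/4².
First three modes:
  n=1: λ₁ = 1.8436π²/4² ≈ 1.137
  n=2: λ₂ = 7.3744π²/4² ≈ 4.549 (4× faster decay)
  n=3: λ₃ = 16.5924π²/4² ≈ 10.235 (9× faster decay)
As t → ∞, higher modes decay exponentially faster. The n=1 mode dominates: T ~ c₁ sin(πx/4) e^{-λ₁t}.
Decay rate: λ₁ = 1.8436π²/4² ≈ 1.137.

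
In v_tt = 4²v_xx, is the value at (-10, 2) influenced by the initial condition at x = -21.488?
No. The domain of dependence is [-18, -2], and -21.488 is outside this interval.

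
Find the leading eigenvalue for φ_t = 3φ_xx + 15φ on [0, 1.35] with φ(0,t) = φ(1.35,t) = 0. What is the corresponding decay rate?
Eigenvalues: λₙ = 3n²π²/1.35² - 15.
First three modes:
  n=1: λ₁ = 3π²/1.35² - 15 ≈ 1.246
  n=2: λ₂ = 12π²/1.35² - 15 ≈ 49.985
  n=3: λ₃ = 27π²/1.35² - 15 ≈ 131.216
Since 3π²/1.35² ≈ 16.246 > 15, all λₙ > 0.
The n=1 mode decays slowest → dominates as t → ∞.
Asymptotic: φ ~ c₁ sin(πx/1.35) e^{-λ₁t} with decay rate λ₁ ≈ 1.246.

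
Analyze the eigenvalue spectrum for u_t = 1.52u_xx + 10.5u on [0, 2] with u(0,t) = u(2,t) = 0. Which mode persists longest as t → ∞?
Eigenvalues: λₙ = 1.52n²π²/2² - 10.5.
First three modes:
  n=1: λ₁ = 1.52π²/2² - 10.5 ≈ -6.75
  n=2: λ₂ = 6.08π²/2² - 10.5 ≈ 4.502
  n=3: λ₃ = 13.68π²/2² - 10.5 ≈ 23.254
Since 1.52π²/2² ≈ 3.75 < 10.5, λ₁ < 0.
The n=1 mode grows fastest (−λₙ is largest for n=1) → dominates.
Asymptotic: u ~ c₁ sin(πx/2) e^{6.75t} (exponential growth at rate −λ₁ ≈ 6.75).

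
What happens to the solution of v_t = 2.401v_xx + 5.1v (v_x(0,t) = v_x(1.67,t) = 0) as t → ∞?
v grows unboundedly. With Neumann BCs the constant mode has diffusion eigenvalue 0, so any r > 0 makes it grow like e^(5.1t); solution grows exponentially.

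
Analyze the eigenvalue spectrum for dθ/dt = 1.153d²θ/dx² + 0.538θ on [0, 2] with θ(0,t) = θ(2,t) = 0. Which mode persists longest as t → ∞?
Eigenvalues: λₙ = 1.153n²π²/2² - 0.538.
First three modes:
  n=1: λ₁ = 1.153π²/2² - 0.538 ≈ 2.307
  n=2: λ₂ = 4.612π²/2² - 0.538 ≈ 10.842
  n=3: λ₃ = 10.377π²/2² - 0.538 ≈ 25.066
Since 1.153π²/2² ≈ 2.845 > 0.538, all λₙ > 0.
The n=1 mode decays slowest → dominates as t → ∞.
Asymptotic: θ ~ c₁ sin(πx/2) e^{-λ₁t} with decay rate λ₁ ≈ 2.307.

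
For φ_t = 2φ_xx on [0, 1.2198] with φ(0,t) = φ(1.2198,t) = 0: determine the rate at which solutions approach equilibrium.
Eigenvalues: λₙ = 2n²π²/1.2198².
First three modes:
  n=1: λ₁ = 2π²/1.2198² ≈ 13.266
  n=2: λ₂ = 8π²/1.2198² ≈ 53.066 (4× faster decay)
  n=3: λ₃ = 18π²/1.2198² ≈ 119.397 (9× faster decay)
As t → ∞, higher modes decay exponentially faster. The n=1 mode dominates: φ ~ c₁ sin(πx/1.2198) e^{-λ₁t}.
Decay rate: λ₁ = 2π²/1.2198² ≈ 13.266.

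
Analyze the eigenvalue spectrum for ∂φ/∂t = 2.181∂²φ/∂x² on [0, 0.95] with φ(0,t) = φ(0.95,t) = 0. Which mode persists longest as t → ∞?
Eigenvalues: λₙ = 2.181n²π²/0.95².
First three modes:
  n=1: λ₁ = 2.181π²/0.95² ≈ 23.851
  n=2: λ₂ = 8.724π²/0.95² ≈ 95.404 (4× faster decay)
  n=3: λ₃ = 19.629π²/0.95² ≈ 214.66 (9× faster decay)
As t → ∞, higher modes decay exponentially faster. The n=1 mode dominates: φ ~ c₁ sin(πx/0.95) e^{-λ₁t}.
Decay rate: λ₁ = 2.181π²/0.95² ≈ 23.851.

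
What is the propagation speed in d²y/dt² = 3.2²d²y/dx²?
Speed = 3.2. Information travels along characteristics x = x₀ ± 3.2t.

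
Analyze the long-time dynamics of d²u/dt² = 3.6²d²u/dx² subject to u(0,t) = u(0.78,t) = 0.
Long-time behavior: u oscillates (no decay). Energy is conserved; the solution oscillates indefinitely as standing waves.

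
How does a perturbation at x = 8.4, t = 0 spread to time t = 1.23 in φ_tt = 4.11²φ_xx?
Domain of influence: [3.3447, 13.4553]. Data at x = 8.4 spreads outward at speed 4.11.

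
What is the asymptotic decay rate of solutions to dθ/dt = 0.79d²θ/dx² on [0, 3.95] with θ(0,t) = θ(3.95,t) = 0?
Eigenvalues: λₙ = 0.79n²π²/3.95².
First three modes:
  n=1: λ₁ = 0.79π²/3.95² ≈ 0.5
  n=2: λ₂ = 3.16π²/3.95² ≈ 1.999 (4× faster decay)
  n=3: λ₃ = 7.11π²/3.95² ≈ 4.498 (9× faster decay)
As t → ∞, higher modes decay exponentially faster. The n=1 mode dominates: θ ~ c₁ sin(πx/3.95) e^{-λ₁t}.
Decay rate: λ₁ = 0.79π²/3.95² ≈ 0.5.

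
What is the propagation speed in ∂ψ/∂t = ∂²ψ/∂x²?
Infinite. The heat equation is parabolic, not hyperbolic, so disturbances propagate instantly.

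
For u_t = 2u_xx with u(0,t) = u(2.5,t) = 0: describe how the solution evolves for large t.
u → 0. Heat diffuses out through both boundaries.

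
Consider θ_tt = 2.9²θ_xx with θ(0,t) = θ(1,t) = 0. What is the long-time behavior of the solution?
As t → ∞, θ oscillates (no decay). Energy is conserved; the solution oscillates indefinitely as standing waves.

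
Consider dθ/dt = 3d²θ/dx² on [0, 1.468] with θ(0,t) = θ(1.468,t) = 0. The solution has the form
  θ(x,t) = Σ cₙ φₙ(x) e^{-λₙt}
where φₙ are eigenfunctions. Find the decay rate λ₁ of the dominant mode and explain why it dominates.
Eigenvalues: λₙ = 3n²π²/1.468².
First three modes:
  n=1: λ₁ = 3π²/1.468² ≈ 13.739
  n=2: λ₂ = 12π²/1.468² ≈ 54.958 (4× faster decay)
  n=3: λ₃ = 27π²/1.468² ≈ 123.655 (9× faster decay)
As t → ∞, higher modes decay exponentially faster. The n=1 mode dominates: θ ~ c₁ sin(πx/1.468) e^{-λ₁t}.
Decay rate: λ₁ = 3π²/1.468² ≈ 13.739.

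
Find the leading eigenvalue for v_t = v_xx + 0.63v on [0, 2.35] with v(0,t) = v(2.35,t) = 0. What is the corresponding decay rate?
Eigenvalues: λₙ = n²π²/2.35² - 0.63.
First three modes:
  n=1: λ₁ = π²/2.35² - 0.63 ≈ 1.157
  n=2: λ₂ = 4π²/2.35² - 0.63 ≈ 6.519
  n=3: λ₃ = 9π²/2.35² - 0.63 ≈ 15.454
Since π²/2.35² ≈ 1.787 > 0.63, all λₙ > 0.
The n=1 mode decays slowest → dominates as t → ∞.
Asymptotic: v ~ c₁ sin(πx/2.35) e^{-λ₁t} with decay rate λ₁ ≈ 1.157.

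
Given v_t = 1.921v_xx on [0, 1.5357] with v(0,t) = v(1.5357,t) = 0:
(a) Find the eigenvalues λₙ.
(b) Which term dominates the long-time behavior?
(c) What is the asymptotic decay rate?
Eigenvalues: λₙ = 1.921n²π²/1.5357².
First three modes:
  n=1: λ₁ = 1.921π²/1.5357² ≈ 8.039
  n=2: λ₂ = 7.684π²/1.5357² ≈ 32.157 (4× faster decay)
  n=3: λ₃ = 17.289π²/1.5357² ≈ 72.353 (9× faster decay)
As t → ∞, higher modes decay exponentially faster. The n=1 mode dominates: v ~ c₁ sin(πx/1.5357) e^{-λ₁t}.
Decay rate: λ₁ = 1.921π²/1.5357² ≈ 8.039.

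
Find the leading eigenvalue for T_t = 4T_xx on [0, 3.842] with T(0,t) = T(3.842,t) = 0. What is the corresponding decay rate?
Eigenvalues: λₙ = 4n²π²/3.842².
First three modes:
  n=1: λ₁ = 4π²/3.842² ≈ 2.675
  n=2: λ₂ = 16π²/3.842² ≈ 10.698 (4× faster decay)
  n=3: λ₃ = 36π²/3.842² ≈ 24.071 (9× faster decay)
As t → ∞, higher modes decay exponentially faster. The n=1 mode dominates: T ~ c₁ sin(πx/3.842) e^{-λ₁t}.
Decay rate: λ₁ = 4π²/3.842² ≈ 2.675.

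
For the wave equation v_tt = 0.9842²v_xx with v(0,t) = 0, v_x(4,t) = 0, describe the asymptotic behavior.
v oscillates (no decay). Energy is conserved; the solution oscillates indefinitely as standing waves.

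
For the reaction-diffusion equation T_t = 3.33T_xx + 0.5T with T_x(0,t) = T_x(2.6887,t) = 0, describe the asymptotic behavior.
T grows unboundedly. With Neumann BCs the constant mode has diffusion eigenvalue 0, so any r > 0 makes it grow like e^(0.5t); solution grows exponentially.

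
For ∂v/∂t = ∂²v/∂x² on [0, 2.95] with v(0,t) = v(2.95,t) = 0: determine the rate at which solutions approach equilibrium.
Eigenvalues: λₙ = n²π²/2.95².
First three modes:
  n=1: λ₁ = π²/2.95² ≈ 1.134
  n=2: λ₂ = 4π²/2.95² ≈ 4.536 (4× faster decay)
  n=3: λ₃ = 9π²/2.95² ≈ 10.207 (9× faster decay)
As t → ∞, higher modes decay exponentially faster. The n=1 mode dominates: v ~ c₁ sin(πx/2.95) e^{-λ₁t}.
Decay rate: λ₁ = π²/2.95² ≈ 1.134.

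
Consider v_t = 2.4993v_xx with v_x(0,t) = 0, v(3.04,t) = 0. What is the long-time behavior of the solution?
As t → ∞, v → 0. Heat escapes through the Dirichlet boundary.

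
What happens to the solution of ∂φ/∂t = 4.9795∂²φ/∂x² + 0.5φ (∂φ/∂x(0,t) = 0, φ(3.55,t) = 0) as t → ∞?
φ → 0. Diffusion dominates reaction (r=0.5 < κπ²/(4L²)≈0.97); solution decays.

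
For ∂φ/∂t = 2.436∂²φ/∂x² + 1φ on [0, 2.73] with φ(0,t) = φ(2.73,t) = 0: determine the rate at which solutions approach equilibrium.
Eigenvalues: λₙ = 2.436n²π²/2.73² - 1.
First three modes:
  n=1: λ₁ = 2.436π²/2.73² - 1 ≈ 2.226
  n=2: λ₂ = 9.744π²/2.73² - 1 ≈ 11.904
  n=3: λ₃ = 21.924π²/2.73² - 1 ≈ 28.033
Since 2.436π²/2.73² ≈ 3.226 > 1, all λₙ > 0.
The n=1 mode decays slowest → dominates as t → ∞.
Asymptotic: φ ~ c₁ sin(πx/2.73) e^{-λ₁t} with decay rate λ₁ ≈ 2.226.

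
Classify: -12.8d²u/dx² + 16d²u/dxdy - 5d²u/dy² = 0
Parabolic (discriminant = 0).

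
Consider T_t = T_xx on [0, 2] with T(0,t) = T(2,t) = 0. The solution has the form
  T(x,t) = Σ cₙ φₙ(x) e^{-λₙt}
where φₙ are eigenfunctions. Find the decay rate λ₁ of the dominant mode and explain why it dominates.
Eigenvalues: λₙ = n²π²/2².
First three modes:
  n=1: λ₁ = π²/2² ≈ 2.467
  n=2: λ₂ = 4π²/2² ≈ 9.87 (4× faster decay)
  n=3: λ₃ = 9π²/2² ≈ 22.207 (9× faster decay)
As t → ∞, higher modes decay exponentially faster. The n=1 mode dominates: T ~ c₁ sin(πx/2) e^{-λ₁t}.
Decay rate: λ₁ = π²/2² ≈ 2.467.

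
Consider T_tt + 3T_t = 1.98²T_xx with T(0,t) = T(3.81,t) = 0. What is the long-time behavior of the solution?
As t → ∞, T → 0. Damping (γ=3) dissipates energy; oscillations decay exponentially.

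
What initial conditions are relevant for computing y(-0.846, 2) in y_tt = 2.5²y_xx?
Domain of dependence: [-5.846, 4.154]. Signals travel at speed 2.5, so data within |x - -0.846| ≤ 2.5·2 = 5 can reach the point.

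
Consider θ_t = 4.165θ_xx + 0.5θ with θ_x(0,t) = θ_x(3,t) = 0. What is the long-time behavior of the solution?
As t → ∞, θ grows unboundedly. With Neumann BCs the constant mode has diffusion eigenvalue 0, so any r > 0 makes it grow like e^(0.5t); solution grows exponentially.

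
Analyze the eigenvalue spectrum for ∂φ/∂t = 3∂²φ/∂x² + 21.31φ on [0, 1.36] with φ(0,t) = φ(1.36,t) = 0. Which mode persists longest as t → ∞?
Eigenvalues: λₙ = 3n²π²/1.36² - 21.31.
First three modes:
  n=1: λ₁ = 3π²/1.36² - 21.31 ≈ -5.302
  n=2: λ₂ = 12π²/1.36² - 21.31 ≈ 42.723
  n=3: λ₃ = 27π²/1.36² - 21.31 ≈ 122.764
Since 3π²/1.36² ≈ 16.008 < 21.31, λ₁ < 0.
The n=1 mode grows fastest (−λₙ is largest for n=1) → dominates.
Asymptotic: φ ~ c₁ sin(πx/1.36) e^{5.302t} (exponential growth at rate −λ₁ ≈ 5.302).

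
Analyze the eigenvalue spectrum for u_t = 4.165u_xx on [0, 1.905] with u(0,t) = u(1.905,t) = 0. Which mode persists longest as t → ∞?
Eigenvalues: λₙ = 4.165n²π²/1.905².
First three modes:
  n=1: λ₁ = 4.165π²/1.905² ≈ 11.327
  n=2: λ₂ = 16.66π²/1.905² ≈ 45.309 (4× faster decay)
  n=3: λ₃ = 37.485π²/1.905² ≈ 101.945 (9× faster decay)
As t → ∞, higher modes decay exponentially faster. The n=1 mode dominates: u ~ c₁ sin(πx/1.905) e^{-λ₁t}.
Decay rate: λ₁ = 4.165π²/1.905² ≈ 11.327.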